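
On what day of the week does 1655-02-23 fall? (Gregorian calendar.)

Tuesday

Doomsday rule: the anchor day for the 1600s is Tuesday. For year 55: 55÷12 = 4 r 7, and 7÷4 = 1, so 4+7+1 = 12.
Tuesday + 12 ≡ Sunday — that's 1655's doomsday.
In February the doomsday date is Feb 28 (1655 is not a leap year).
Feb 23 is 5 days before Feb 28; 5 mod 7 = 5, so Sunday − 5 = Tuesday.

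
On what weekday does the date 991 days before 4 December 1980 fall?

First find the weekday of Dec 4, 1980. Doomsday rule: the anchor day for the 1900s is Wednesday. For year 80: 80÷12 = 6 r 8, and 8÷4 = 2, so 6+8+2 = 16.
Wednesday + 16 ≡ Friday — that's 1980's doomsday.
In December the doomsday date is Dec 12.
Dec 4 is 8 days before Dec 12; 8 mod 7 = 1, so Friday − 1 = Thursday.
991 mod 7 = 4, so 991 days before a Thursday is Thursday − 4 = Sunday.

Sunday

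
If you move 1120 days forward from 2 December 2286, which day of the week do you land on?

First find the weekday of Dec 2, 2286. Doomsday rule: the anchor day for the 2200s is Friday. For year 86: 86÷12 = 7 r 2, and 2÷4 = 0, so 7+2+0 = 9.
Friday + 9 ≡ Sunday — that's 2286's doomsday.
In December the doomsday date is Dec 12.
Dec 2 is 10 days before Dec 12; 10 mod 7 = 3, so Sunday − 3 = Thursday.
1120 mod 7 = 0, so 1120 days after a Thursday is Thursday + 0 = Thursday.

Thursday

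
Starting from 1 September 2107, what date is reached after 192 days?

March 11, 2108

Sep has 30 days: +30 → Oct 1, 2107 (162 left).
Oct has 31 days: +31 → Nov 1, 2107 (131 left).
Nov has 30 days: +30 → Dec 1, 2107 (101 left).
Dec has 31 days: +31 → Jan 1, 2108 (70 left).
Jan has 31 days: +31 → Feb 1, 2108 (39 left).
Feb has 29 days: +29 → Mar 1, 2108 (10 left).
+10 → Mar 11, 2108.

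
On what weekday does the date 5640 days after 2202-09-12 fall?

Friday

Sep 12, 2202 is a Sunday.
5640 mod 7 = 5, so 5640 days after a Sunday is Sunday + 5 = Friday.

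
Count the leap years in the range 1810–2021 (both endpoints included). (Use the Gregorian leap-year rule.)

Multiples of 4 in [1810,2021]: 53.
Of those, multiples of 100: 2 (not leap unless ÷400).
Multiples of 400: 1.
Leap years = 53 − 2 + 1 = 52.

52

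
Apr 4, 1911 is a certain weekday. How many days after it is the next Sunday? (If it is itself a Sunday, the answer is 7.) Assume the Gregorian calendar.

Apr 4, 1911 is a Tuesday.
From Tuesday to the next Sunday is 5 days.

5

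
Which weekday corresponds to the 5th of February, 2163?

Doomsday rule: the anchor day for the 2100s is Sunday. For year 63: 63÷12 = 5 r 3, and 3÷4 = 0, so 5+3+0 = 8.
Sunday + 8 ≡ Monday — that's 2163's doomsday.
In February the doomsday date is Feb 28 (2163 is not a leap year).
Feb 5 is 23 days before Feb 28; 23 mod 7 = 2, so Monday − 2 = Saturday.

Saturday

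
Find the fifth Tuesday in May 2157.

May 1, 2157 is a Sunday.
The first Tuesday is therefore May 3 (2 days later).
The fifth Tuesday is 3 + 4×7 = May 31.

May 31, 2157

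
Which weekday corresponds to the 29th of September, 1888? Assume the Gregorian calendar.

Doomsday rule: the anchor day for the 1800s is Friday. For year 88: 88÷12 = 7 r 4, and 4÷4 = 1, so 7+4+1 = 12.
Friday + 12 ≡ Wednesday — that's 1888's doomsday.
In September the doomsday date is Sep 5.
Sep 29 is 24 days after Sep 5; 24 mod 7 = 3, so Wednesday + 3 = Saturday.

Saturday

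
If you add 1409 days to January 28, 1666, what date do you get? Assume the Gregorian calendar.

December 7, 1669

+365 (one year) → Jan 28, 1667 (1044 left).
+365 (one year) → Jan 28, 1668 (679 left).
+366 (one year; includes Feb 29, 1668) → Jan 28, 1669 (313 left).
Jan has 31 days: +4 → Feb 1, 1669 (309 left).
Feb has 28 days: +28 → Mar 1, 1669 (281 left).
Mar has 31 days: +31 → Apr 1, 1669 (250 left).
Apr has 30 days: +30 → May 1, 1669 (220 left).
May has 31 days: +31 → Jun 1, 1669 (189 left).
Jun has 30 days: +30 → Jul 1, 1669 (159 left).
Jul has 31 days: +31 → Aug 1, 1669 (128 left).
Aug has 31 days: +31 → Sep 1, 1669 (97 left).
Sep has 30 days: +30 → Oct 1, 1669 (67 left).
Oct has 31 days: +31 → Nov 1, 1669 (36 left).
Nov has 30 days: +30 → Dec 1, 1669 (6 left).
+6 → Dec 7, 1669.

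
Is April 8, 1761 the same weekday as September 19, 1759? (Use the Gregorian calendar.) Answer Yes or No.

Yes

From Sep 19, 1759 to Apr 8, 1761 is 567 days.
567 mod 7 = 0, so they are the same weekday.
(Sep 19, 1759 is a Wednesday; Apr 8, 1761 is a Wednesday.)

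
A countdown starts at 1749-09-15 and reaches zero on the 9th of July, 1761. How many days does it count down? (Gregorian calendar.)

4315

Sep 15, 1749 → Sep 15, 1750: 365 days.
Sep 15, 1750 → Sep 15, 1751: 365 days.
Sep 15, 1751 → Sep 15, 1752: 366 days (Feb 29, 1752 is in that span).
Sep 15, 1752 → Sep 15, 1753: 365 days.
Sep 15, 1753 → Sep 15, 1754: 365 days.
Sep 15, 1754 → Sep 15, 1755: 365 days.
Sep 15, 1755 → Sep 15, 1756: 366 days (Feb 29, 1756 is in that span).
Sep 15, 1756 → Sep 15, 1757: 365 days.
Sep 15, 1757 → Sep 15, 1758: 365 days.
Sep 15, 1758 → Sep 15, 1759: 365 days.
Sep 15, 1759 → Sep 15, 1760: 366 days (Feb 29, 1760 is in that span).
Sep 15, 1760 → Oct 15, 1760: 30 days (September has 30).
Oct 15, 1760 → Nov 15, 1760: 31 days (October has 31).
Nov 15, 1760 → Dec 15, 1760: 30 days (November has 30).
Dec 15, 1760 → Jan 15, 1761: 31 days (December has 31).
Jan 15, 1761 → Feb 15, 1761: 31 days (January has 31).
Feb 15, 1761 → Mar 15, 1761: 28 days (February has 28).
Mar 15, 1761 → Apr 15, 1761: 31 days (March has 31).
Apr 15, 1761 → May 15, 1761: 30 days (April has 30).
May 15, 1761 → Jun 15, 1761: 31 days (May has 31).
Jun 15, 1761 → Jul 9, 1761: 24 days.
Total: 4315 days.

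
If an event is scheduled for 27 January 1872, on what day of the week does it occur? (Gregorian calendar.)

Saturday

Doomsday rule: the anchor day for the 1800s is Friday. For year 72: 72÷12 = 6 r 0, and 0÷4 = 0, so 6+0+0 = 6.
Friday + 6 ≡ Thursday — that's 1872's doomsday.
In January the doomsday date is Jan 4 (1872 is a leap year (divisible by 4)).
Jan 27 is 23 days after Jan 4; 23 mod 7 = 2, so Thursday + 2 = Saturday.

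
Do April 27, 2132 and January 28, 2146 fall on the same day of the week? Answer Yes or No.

No

From Apr 27, 2132 to Jan 28, 2146 is 5024 days.
5024 mod 7 = 5, so they are different weekdays.
(Apr 27, 2132 is a Sunday; Jan 28, 2146 is a Friday.)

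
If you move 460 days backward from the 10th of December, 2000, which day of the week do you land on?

Tuesday

First find the weekday of Dec 10, 2000. Doomsday rule: the anchor day for the 2000s is Tuesday. For year 00: 0÷12 = 0 r 0, and 0÷4 = 0, so 0+0+0 = 0.
Tuesday + 0 ≡ Tuesday — that's 2000's doomsday.
In December the doomsday date is Dec 12.
Dec 10 is 2 days before Dec 12; 2 mod 7 = 2, so Tuesday − 2 = Sunday.
460 mod 7 = 5, so 460 days before a Sunday is Sunday − 5 = Tuesday.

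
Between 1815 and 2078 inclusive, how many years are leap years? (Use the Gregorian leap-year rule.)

Multiples of 4 in [1815,2078]: 66.
Of those, multiples of 100: 2 (not leap unless ÷400).
Multiples of 400: 1.
Leap years = 66 − 2 + 1 = 65.

65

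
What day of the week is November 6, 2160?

Doomsday rule: the anchor day for the 2100s is Sunday. For year 60: 60÷12 = 5 r 0, and 0÷4 = 0, so 5+0+0 = 5.
Sunday + 5 ≡ Friday — that's 2160's doomsday.
In November the doomsday date is Nov 7.
Nov 6 is 1 day before Nov 7; 1 mod 7 = 1, so Friday − 1 = Thursday.

Thursday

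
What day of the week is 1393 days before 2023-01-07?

Saturday

First find the weekday of Jan 7, 2023. Doomsday rule: the anchor day for the 2000s is Tuesday. For year 23: 23÷12 = 1 r 11, and 11÷4 = 2, so 1+11+2 = 14.
Tuesday + 14 ≡ Tuesday — that's 2023's doomsday.
In January the doomsday date is Jan 3 (2023 is not a leap year).
Jan 7 is 4 days after Jan 3; 4 mod 7 = 4, so Tuesday + 4 = Saturday.
1393 mod 7 = 0, so 1393 days before a Saturday is Saturday − 0 = Saturday.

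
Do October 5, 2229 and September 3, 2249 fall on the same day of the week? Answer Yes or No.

From Oct 5, 2229 to Sep 3, 2249 is 7273 days.
7273 mod 7 = 0, so they are the same weekday.
(Oct 5, 2229 is a Monday; Sep 3, 2249 is a Monday.)

Yes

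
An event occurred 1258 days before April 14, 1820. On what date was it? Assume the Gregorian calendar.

November 3, 1816

−366 (one year; includes Feb 29, 1820) → Apr 14, 1819 (892 left).
−365 (one year) → Apr 14, 1818 (527 left).
−365 (one year) → Apr 14, 1817 (162 left).
−14 → Mar 31, 1817 (end of Mar, 31 days; 148 left).
−31 → Feb 28, 1817 (end of Feb, 28 days; 117 left).
−28 → Jan 31, 1817 (end of Jan, 31 days; 89 left).
−31 → Dec 31, 1816 (end of Dec, 31 days; 58 left).
−31 → Nov 30, 1816 (end of Nov, 30 days; 27 left).
−27 → Nov 3, 1816.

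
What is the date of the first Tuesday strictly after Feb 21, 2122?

February 24, 2122

Feb 21, 2122 is a Saturday.
From Saturday to the next Tuesday is 3 days.
Feb 21, 2122 + 3 = Feb 24, 2122.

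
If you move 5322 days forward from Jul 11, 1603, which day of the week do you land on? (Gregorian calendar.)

Sunday

Jul 11, 1603 is a Friday.
5322 mod 7 = 2, so 5322 days after a Friday is Friday + 2 = Sunday.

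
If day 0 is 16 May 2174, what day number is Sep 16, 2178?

1584

May 16, 2174 → May 16, 2175: 365 days.
May 16, 2175 → May 16, 2176: 366 days (Feb 29, 2176 is in that span).
May 16, 2176 → May 16, 2177: 365 days.
May 16, 2177 → May 16, 2178: 365 days.
May 16, 2178 → Jun 16, 2178: 31 days (May has 31).
Jun 16, 2178 → Jul 16, 2178: 30 days (June has 30).
Jul 16, 2178 → Aug 16, 2178: 31 days (July has 31).
Aug 16, 2178 → Sep 16, 2178: 31 days.
Total: 1584 days.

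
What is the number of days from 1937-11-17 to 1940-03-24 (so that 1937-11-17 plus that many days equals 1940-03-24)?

858

Nov 17, 1937 → Nov 17, 1938: 365 days.
Nov 17, 1938 → Nov 17, 1939: 365 days.
Nov 17, 1939 → Dec 17, 1939: 30 days (November has 30).
Dec 17, 1939 → Jan 17, 1940: 31 days (December has 31).
Jan 17, 1940 → Feb 17, 1940: 31 days (January has 31).
Feb 17, 1940 → Mar 17, 1940: 29 days (February has 29).
Mar 17, 1940 → Mar 24, 1940: 7 days.
Total: 858 days.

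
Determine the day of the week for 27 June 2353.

Saturday

Doomsday rule: the anchor day for the 2300s is Wednesday. For year 53: 53÷12 = 4 r 5, and 5÷4 = 1, so 4+5+1 = 10.
Wednesday + 10 ≡ Saturday — that's 2353's doomsday.
In June the doomsday date is Jun 6.
Jun 27 is 21 days after Jun 6; 21 mod 7 = 0, so Saturday + 0 = Saturday.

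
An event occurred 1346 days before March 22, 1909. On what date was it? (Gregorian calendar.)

−365 (one year) → Mar 22, 1908 (981 left).
−366 (one year; includes Feb 29, 1908) → Mar 22, 1907 (615 left).
−365 (one year) → Mar 22, 1906 (250 left).
−22 → Feb 28, 1906 (end of Feb, 28 days; 228 left).
−28 → Jan 31, 1906 (end of Jan, 31 days; 200 left).
−31 → Dec 31, 1905 (end of Dec, 31 days; 169 left).
−31 → Nov 30, 1905 (end of Nov, 30 days; 138 left).
−30 → Oct 31, 1905 (end of Oct, 31 days; 108 left).
−31 → Sep 30, 1905 (end of Sep, 30 days; 77 left).
−30 → Aug 31, 1905 (end of Aug, 31 days; 47 left).
−31 → Jul 31, 1905 (end of Jul, 31 days; 16 left).
−16 → Jul 15, 1905.

July 15, 1905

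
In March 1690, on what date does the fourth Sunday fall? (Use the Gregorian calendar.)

March 26, 1690

March 1, 1690 is a Wednesday.
The first Sunday is therefore March 5 (4 days later).
The fourth Sunday is 5 + 3×7 = March 26.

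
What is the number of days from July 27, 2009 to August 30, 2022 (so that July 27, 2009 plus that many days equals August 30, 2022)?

Jul 27, 2009 → Jul 27, 2010: 365 days.
Jul 27, 2010 → Jul 27, 2011: 365 days.
Jul 27, 2011 → Jul 27, 2012: 366 days (Feb 29, 2012 is in that span).
Jul 27, 2012 → Jul 27, 2013: 365 days.
Jul 27, 2013 → Jul 27, 2014: 365 days.
Jul 27, 2014 → Jul 27, 2015: 365 days.
Jul 27, 2015 → Jul 27, 2016: 366 days (Feb 29, 2016 is in that span).
Jul 27, 2016 → Jul 27, 2017: 365 days.
Jul 27, 2017 → Jul 27, 2018: 365 days.
Jul 27, 2018 → Jul 27, 2019: 365 days.
Jul 27, 2019 → Jul 27, 2020: 366 days (Feb 29, 2020 is in that span).
Jul 27, 2020 → Jul 27, 2021: 365 days.
Jul 27, 2021 → Aug 27, 2021: 31 days (July has 31).
Aug 27, 2021 → Sep 27, 2021: 31 days (August has 31).
Sep 27, 2021 → Oct 27, 2021: 30 days (September has 30).
Oct 27, 2021 → Nov 27, 2021: 31 days (October has 31).
Nov 27, 2021 → Dec 27, 2021: 30 days (November has 30).
Dec 27, 2021 → Jan 27, 2022: 31 days (December has 31).
Jan 27, 2022 → Feb 27, 2022: 31 days (January has 31).
Feb 27, 2022 → Mar 27, 2022: 28 days (February has 28).
Mar 27, 2022 → Apr 27, 2022: 31 days (March has 31).
Apr 27, 2022 → May 27, 2022: 30 days (April has 30).
May 27, 2022 → Jun 27, 2022: 31 days (May has 31).
Jun 27, 2022 → Jul 27, 2022: 30 days (June has 30).
Jul 27, 2022 → Aug 27, 2022: 31 days (July has 31).
Aug 27, 2022 → Aug 30, 2022: 3 days.
Total: 4782 days.

4782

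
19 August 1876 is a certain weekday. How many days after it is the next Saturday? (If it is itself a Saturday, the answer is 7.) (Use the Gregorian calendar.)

Aug 19, 1876 is a Saturday.
From Saturday to the next Saturday is 7 days.

7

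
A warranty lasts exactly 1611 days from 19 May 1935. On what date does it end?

+366 (one year; includes Feb 29, 1936) → May 19, 1936 (1245 left).
+365 (one year) → May 19, 1937 (880 left).
+365 (one year) → May 19, 1938 (515 left).
+365 (one year) → May 19, 1939 (150 left).
May has 31 days: +13 → Jun 1, 1939 (137 left).
Jun has 30 days: +30 → Jul 1, 1939 (107 left).
Jul has 31 days: +31 → Aug 1, 1939 (76 left).
Aug has 31 days: +31 → Sep 1, 1939 (45 left).
Sep has 30 days: +30 → Oct 1, 1939 (15 left).
+15 → Oct 16, 1939.

October 16, 1939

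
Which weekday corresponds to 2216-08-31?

Doomsday rule: the anchor day for the 2200s is Friday. For year 16: 16÷12 = 1 r 4, and 4÷4 = 1, so 1+4+1 = 6.
Friday + 6 ≡ Thursday — that's 2216's doomsday.
In August the doomsday date is Aug 8.
Aug 31 is 23 days after Aug 8; 23 mod 7 = 2, so Thursday + 2 = Saturday.

Saturday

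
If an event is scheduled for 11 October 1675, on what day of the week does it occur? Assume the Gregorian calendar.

Friday

Doomsday rule: the anchor day for the 1600s is Tuesday. For year 75: 75÷12 = 6 r 3, and 3÷4 = 0, so 6+3+0 = 9.
Tuesday + 9 ≡ Thursday — that's 1675's doomsday.
In October the doomsday date is Oct 10.
Oct 11 is 1 day after Oct 10; 1 mod 7 = 1, so Thursday + 1 = Friday.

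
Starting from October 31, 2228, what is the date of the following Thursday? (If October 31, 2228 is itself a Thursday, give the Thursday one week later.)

November 6, 2228

Oct 31, 2228 is a Friday.
From Friday to the next Thursday is 6 days.
Oct 31, 2228 + 6 = Nov 6, 2228.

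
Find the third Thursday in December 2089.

December 15, 2089

December 1, 2089 is a Thursday.
The first Thursday is therefore December 1 (same day).
The third Thursday is 1 + 2×7 = December 15.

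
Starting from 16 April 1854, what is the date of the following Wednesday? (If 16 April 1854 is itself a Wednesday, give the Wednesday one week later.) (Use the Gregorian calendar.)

April 19, 1854

Apr 16, 1854 is a Sunday.
From Sunday to the next Wednesday is 3 days.
Apr 16, 1854 + 3 = Apr 19, 1854.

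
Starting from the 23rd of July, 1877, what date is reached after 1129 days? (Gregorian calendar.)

August 25, 1880

+365 (one year) → Jul 23, 1878 (764 left).
+365 (one year) → Jul 23, 1879 (399 left).
Jul has 31 days: +9 → Aug 1, 1879 (390 left).
Aug has 31 days: +31 → Sep 1, 1879 (359 left).
Sep has 30 days: +30 → Oct 1, 1879 (329 left).
Oct has 31 days: +31 → Nov 1, 1879 (298 left).
Nov has 30 days: +30 → Dec 1, 1879 (268 left).
Dec has 31 days: +31 → Jan 1, 1880 (237 left).
Jan has 31 days: +31 → Feb 1, 1880 (206 left).
Feb has 29 days: +29 → Mar 1, 1880 (177 left).
Mar has 31 days: +31 → Apr 1, 1880 (146 left).
Apr has 30 days: +30 → May 1, 1880 (116 left).
May has 31 days: +31 → Jun 1, 1880 (85 left).
Jun has 30 days: +30 → Jul 1, 1880 (55 left).
Jul has 31 days: +31 → Aug 1, 1880 (24 left).
+24 → Aug 25, 1880.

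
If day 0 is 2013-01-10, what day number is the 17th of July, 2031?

6762

Jan 10, 2013 → Jan 10, 2014: 365 days.
Jan 10, 2014 → Jan 10, 2015: 365 days.
Jan 10, 2015 → Jan 10, 2016: 365 days.
Jan 10, 2016 → Jan 10, 2017: 366 days (Feb 29, 2016 is in that span).
Jan 10, 2017 → Jan 10, 2018: 365 days.
Jan 10, 2018 → Jan 10, 2019: 365 days.
Jan 10, 2019 → Jan 10, 2020: 365 days.
Jan 10, 2020 → Jan 10, 2021: 366 days (Feb 29, 2020 is in that span).
Jan 10, 2021 → Jan 10, 2022: 365 days.
Jan 10, 2022 → Jan 10, 2023: 365 days.
Jan 10, 2023 → Jan 10, 2024: 365 days.
Jan 10, 2024 → Jan 10, 2025: 366 days (Feb 29, 2024 is in that span).
Jan 10, 2025 → Jan 10, 2026: 365 days.
Jan 10, 2026 → Jan 10, 2027: 365 days.
Jan 10, 2027 → Jan 10, 2028: 365 days.
Jan 10, 2028 → Jan 10, 2029: 366 days (Feb 29, 2028 is in that span).
Jan 10, 2029 → Jan 10, 2030: 365 days.
Jan 10, 2030 → Jan 10, 2031: 365 days.
Jan 10, 2031 → Feb 10, 2031: 31 days (January has 31).
Feb 10, 2031 → Mar 10, 2031: 28 days (February has 28).
Mar 10, 2031 → Apr 10, 2031: 31 days (March has 31).
Apr 10, 2031 → May 10, 2031: 30 days (April has 30).
May 10, 2031 → Jun 10, 2031: 31 days (May has 31).
Jun 10, 2031 → Jul 10, 2031: 30 days (June has 30).
Jul 10, 2031 → Jul 17, 2031: 7 days.
Total: 6762 days.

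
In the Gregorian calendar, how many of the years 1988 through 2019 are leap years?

Multiples of 4 in [1988,2019]: 8.
Of those, multiples of 100: 1 (not leap unless ÷400).
Multiples of 400: 1.
Leap years = 8 − 1 + 1 = 8.

8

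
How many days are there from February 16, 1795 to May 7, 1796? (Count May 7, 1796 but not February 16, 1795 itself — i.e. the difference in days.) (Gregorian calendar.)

Feb 16, 1795 → Feb 16, 1796: 365 days.
Feb 16, 1796 → Mar 16, 1796: 29 days (February has 29).
Mar 16, 1796 → Apr 16, 1796: 31 days (March has 31).
Apr 16, 1796 → May 7, 1796: 21 days.
Total: 446 days.

446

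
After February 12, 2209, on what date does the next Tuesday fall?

February 14, 2209

Feb 12, 2209 is a Sunday.
From Sunday to the next Tuesday is 2 days.
Feb 12, 2209 + 2 = Feb 14, 2209.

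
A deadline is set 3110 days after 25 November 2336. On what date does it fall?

+365 (one year) → Nov 25, 2337 (2745 left).
+365 (one year) → Nov 25, 2338 (2380 left).
+365 (one year) → Nov 25, 2339 (2015 left).
+366 (one year; includes Feb 29, 2340) → Nov 25, 2340 (1649 left).
+365 (one year) → Nov 25, 2341 (1284 left).
+365 (one year) → Nov 25, 2342 (919 left).
+365 (one year) → Nov 25, 2343 (554 left).
+366 (one year; includes Feb 29, 2344) → Nov 25, 2344 (188 left).
Nov has 30 days: +6 → Dec 1, 2344 (182 left).
Dec has 31 days: +31 → Jan 1, 2345 (151 left).
Jan has 31 days: +31 → Feb 1, 2345 (120 left).
Feb has 28 days: +28 → Mar 1, 2345 (92 left).
Mar has 31 days: +31 → Apr 1, 2345 (61 left).
Apr has 30 days: +30 → May 1, 2345 (31 left).
May has 31 days: +31 → Jun 1, 2345 (0 left).

June 1, 2345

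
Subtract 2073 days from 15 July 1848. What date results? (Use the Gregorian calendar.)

−366 (one year; includes Feb 29, 1848) → Jul 15, 1847 (1707 left).
−365 (one year) → Jul 15, 1846 (1342 left).
−365 (one year) → Jul 15, 1845 (977 left).
−365 (one year) → Jul 15, 1844 (612 left).
−366 (one year; includes Feb 29, 1844) → Jul 15, 1843 (246 left).
−15 → Jun 30, 1843 (end of Jun, 30 days; 231 left).
−30 → May 31, 1843 (end of May, 31 days; 201 left).
−31 → Apr 30, 1843 (end of Apr, 30 days; 170 left).
−30 → Mar 31, 1843 (end of Mar, 31 days; 140 left).
−31 → Feb 28, 1843 (end of Feb, 28 days; 109 left).
−28 → Jan 31, 1843 (end of Jan, 31 days; 81 left).
−31 → Dec 31, 1842 (end of Dec, 31 days; 50 left).
−31 → Nov 30, 1842 (end of Nov, 30 days; 19 left).
−19 → Nov 11, 1842.

November 11, 1842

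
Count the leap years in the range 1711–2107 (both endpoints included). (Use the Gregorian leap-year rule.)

96

Multiples of 4 in [1711,2107]: 99.
Of those, multiples of 100: 4 (not leap unless ÷400).
Multiples of 400: 1.
Leap years = 99 − 4 + 1 = 96.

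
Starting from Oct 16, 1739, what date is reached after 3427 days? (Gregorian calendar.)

March 4, 1749

+366 (one year; includes Feb 29, 1740) → Oct 16, 1740 (3061 left).
+365 (one year) → Oct 16, 1741 (2696 left).
+365 (one year) → Oct 16, 1742 (2331 left).
+365 (one year) → Oct 16, 1743 (1966 left).
+366 (one year; includes Feb 29, 1744) → Oct 16, 1744 (1600 left).
+365 (one year) → Oct 16, 1745 (1235 left).
+365 (one year) → Oct 16, 1746 (870 left).
+365 (one year) → Oct 16, 1747 (505 left).
+366 (one year; includes Feb 29, 1748) → Oct 16, 1748 (139 left).
Oct has 31 days: +16 → Nov 1, 1748 (123 left).
Nov has 30 days: +30 → Dec 1, 1748 (93 left).
Dec has 31 days: +31 → Jan 1, 1749 (62 left).
Jan has 31 days: +31 → Feb 1, 1749 (31 left).
Feb has 28 days: +28 → Mar 1, 1749 (3 left).
+3 → Mar 4, 1749.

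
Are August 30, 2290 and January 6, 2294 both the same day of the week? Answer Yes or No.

From Aug 30, 2290 to Jan 6, 2294 is 1225 days.
1225 mod 7 = 0, so they are the same weekday.
(Aug 30, 2290 is a Saturday; Jan 6, 2294 is a Saturday.)

Yes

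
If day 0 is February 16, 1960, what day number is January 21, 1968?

2896

Feb 16, 1960 → Feb 16, 1961: 366 days (Feb 29, 1960 is in that span).
Feb 16, 1961 → Feb 16, 1962: 365 days.
Feb 16, 1962 → Feb 16, 1963: 365 days.
Feb 16, 1963 → Feb 16, 1964: 365 days.
Feb 16, 1964 → Feb 16, 1965: 366 days (Feb 29, 1964 is in that span).
Feb 16, 1965 → Feb 16, 1966: 365 days.
Feb 16, 1966 → Feb 16, 1967: 365 days.
Feb 16, 1967 → Mar 16, 1967: 28 days (February has 28).
Mar 16, 1967 → Apr 16, 1967: 31 days (March has 31).
Apr 16, 1967 → May 16, 1967: 30 days (April has 30).
May 16, 1967 → Jun 16, 1967: 31 days (May has 31).
Jun 16, 1967 → Jul 16, 1967: 30 days (June has 30).
Jul 16, 1967 → Aug 16, 1967: 31 days (July has 31).
Aug 16, 1967 → Sep 16, 1967: 31 days (August has 31).
Sep 16, 1967 → Oct 16, 1967: 30 days (September has 30).
Oct 16, 1967 → Nov 16, 1967: 31 days (October has 31).
Nov 16, 1967 → Dec 16, 1967: 30 days (November has 30).
Dec 16, 1967 → Jan 16, 1968: 31 days (December has 31).
Jan 16, 1968 → Jan 21, 1968: 5 days.
Total: 2896 days.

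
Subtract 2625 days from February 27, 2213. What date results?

December 21, 2205

−366 (one year; includes Feb 29, 2212) → Feb 27, 2212 (2259 left).
−365 (one year) → Feb 27, 2211 (1894 left).
−365 (one year) → Feb 27, 2210 (1529 left).
−365 (one year) → Feb 27, 2209 (1164 left).
−366 (one year; includes Feb 29, 2208) → Feb 27, 2208 (798 left).
−365 (one year) → Feb 27, 2207 (433 left).
−365 (one year) → Feb 27, 2206 (68 left).
−27 → Jan 31, 2206 (end of Jan, 31 days; 41 left).
−31 → Dec 31, 2205 (end of Dec, 31 days; 10 left).
−10 → Dec 21, 2205.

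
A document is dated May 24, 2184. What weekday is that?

Doomsday rule: the anchor day for the 2100s is Sunday. For year 84: 84÷12 = 7 r 0, and 0÷4 = 0, so 7+0+0 = 7.
Sunday + 7 ≡ Sunday — that's 2184's doomsday.
In May the doomsday date is May 9.
May 24 is 15 days after May 9; 15 mod 7 = 1, so Sunday + 1 = Monday.

Monday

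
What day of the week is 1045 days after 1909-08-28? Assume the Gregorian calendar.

Monday

First find the weekday of Aug 28, 1909. Doomsday rule: the anchor day for the 1900s is Wednesday. For year 09: 9÷12 = 0 r 9, and 9÷4 = 2, so 0+9+2 = 11.
Wednesday + 11 ≡ Sunday — that's 1909's doomsday.
In August the doomsday date is Aug 8.
Aug 28 is 20 days after Aug 8; 20 mod 7 = 6, so Sunday + 6 = Saturday.
1045 mod 7 = 2, so 1045 days after a Saturday is Saturday + 2 = Monday.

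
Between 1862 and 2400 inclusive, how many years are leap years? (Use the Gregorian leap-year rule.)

Multiples of 4 in [1862,2400]: 135.
Of those, multiples of 100: 6 (not leap unless ÷400).
Multiples of 400: 2.
Leap years = 135 − 6 + 2 = 131.

131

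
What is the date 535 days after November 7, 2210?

+365 (one year) → Nov 7, 2211 (170 left).
Nov has 30 days: +24 → Dec 1, 2211 (146 left).
Dec has 31 days: +31 → Jan 1, 2212 (115 left).
Jan has 31 days: +31 → Feb 1, 2212 (84 left).
Feb has 29 days: +29 → Mar 1, 2212 (55 left).
Mar has 31 days: +31 → Apr 1, 2212 (24 left).
+24 → Apr 25, 2212.

April 25, 2212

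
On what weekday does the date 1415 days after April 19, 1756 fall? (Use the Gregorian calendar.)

Tuesday

Apr 19, 1756 is a Monday.
1415 mod 7 = 1, so 1415 days after a Monday is Monday + 1 = Tuesday.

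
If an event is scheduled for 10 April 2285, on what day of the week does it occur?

Friday

Doomsday rule: the anchor day for the 2200s is Friday. For year 85: 85÷12 = 7 r 1, and 1÷4 = 0, so 7+1+0 = 8.
Friday + 8 ≡ Saturday — that's 2285's doomsday.
In April the doomsday date is Apr 4.
Apr 10 is 6 days after Apr 4; 6 mod 7 = 6, so Saturday + 6 = Friday.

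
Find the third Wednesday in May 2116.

May 20, 2116

May 1, 2116 is a Friday.
The first Wednesday is therefore May 6 (5 days later).
The third Wednesday is 6 + 2×7 = May 20.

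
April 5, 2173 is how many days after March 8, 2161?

4411

Mar 8, 2161 → Mar 8, 2162: 365 days.
Mar 8, 2162 → Mar 8, 2163: 365 days.
Mar 8, 2163 → Mar 8, 2164: 366 days (Feb 29, 2164 is in that span).
Mar 8, 2164 → Mar 8, 2165: 365 days.
Mar 8, 2165 → Mar 8, 2166: 365 days.
Mar 8, 2166 → Mar 8, 2167: 365 days.
Mar 8, 2167 → Mar 8, 2168: 366 days (Feb 29, 2168 is in that span).
Mar 8, 2168 → Mar 8, 2169: 365 days.
Mar 8, 2169 → Mar 8, 2170: 365 days.
Mar 8, 2170 → Mar 8, 2171: 365 days.
Mar 8, 2171 → Mar 8, 2172: 366 days (Feb 29, 2172 is in that span).
Mar 8, 2172 → Apr 8, 2172: 31 days (March has 31).
Apr 8, 2172 → May 8, 2172: 30 days (April has 30).
May 8, 2172 → Jun 8, 2172: 31 days (May has 31).
Jun 8, 2172 → Jul 8, 2172: 30 days (June has 30).
Jul 8, 2172 → Aug 8, 2172: 31 days (July has 31).
Aug 8, 2172 → Sep 8, 2172: 31 days (August has 31).
Sep 8, 2172 → Oct 8, 2172: 30 days (September has 30).
Oct 8, 2172 → Nov 8, 2172: 31 days (October has 31).
Nov 8, 2172 → Dec 8, 2172: 30 days (November has 30).
Dec 8, 2172 → Jan 8, 2173: 31 days (December has 31).
Jan 8, 2173 → Feb 8, 2173: 31 days (January has 31).
Feb 8, 2173 → Mar 8, 2173: 28 days (February has 28).
Mar 8, 2173 → Apr 5, 2173: 28 days.
Total: 4411 days.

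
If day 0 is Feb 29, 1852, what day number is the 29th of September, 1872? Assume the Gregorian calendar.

Feb 29, 1852 → Mar 1, 1853: 366 days.
Mar 1, 1853 → Mar 1, 1854: 365 days.
Mar 1, 1854 → Mar 1, 1855: 365 days.
Mar 1, 1855 → Mar 1, 1856: 366 days (Feb 29, 1856 is in that span).
Mar 1, 1856 → Mar 1, 1857: 365 days.
Mar 1, 1857 → Mar 1, 1858: 365 days.
Mar 1, 1858 → Mar 1, 1859: 365 days.
Mar 1, 1859 → Mar 1, 1860: 366 days (Feb 29, 1860 is in that span).
Mar 1, 1860 → Mar 1, 1861: 365 days.
Mar 1, 1861 → Mar 1, 1862: 365 days.
Mar 1, 1862 → Mar 1, 1863: 365 days.
Mar 1, 1863 → Mar 1, 1864: 366 days (Feb 29, 1864 is in that span).
Mar 1, 1864 → Mar 1, 1865: 365 days.
Mar 1, 1865 → Mar 1, 1866: 365 days.
Mar 1, 1866 → Mar 1, 1867: 365 days.
Mar 1, 1867 → Mar 1, 1868: 366 days (Feb 29, 1868 is in that span).
Mar 1, 1868 → Mar 1, 1869: 365 days.
Mar 1, 1869 → Mar 1, 1870: 365 days.
Mar 1, 1870 → Mar 1, 1871: 365 days.
Mar 1, 1871 → Mar 1, 1872: 366 days (Feb 29, 1872 is in that span).
Mar 1, 1872 → Apr 1, 1872: 31 days (March has 31).
Apr 1, 1872 → May 1, 1872: 30 days (April has 30).
May 1, 1872 → Jun 1, 1872: 31 days (May has 31).
Jun 1, 1872 → Jul 1, 1872: 30 days (June has 30).
Jul 1, 1872 → Aug 1, 1872: 31 days (July has 31).
Aug 1, 1872 → Sep 1, 1872: 31 days (August has 31).
Sep 1, 1872 → Sep 29, 1872: 28 days.
Total: 7518 days.

7518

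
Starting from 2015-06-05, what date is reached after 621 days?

February 15, 2017

+366 (one year; includes Feb 29, 2016) → Jun 5, 2016 (255 left).
Jun has 30 days: +26 → Jul 1, 2016 (229 left).
Jul has 31 days: +31 → Aug 1, 2016 (198 left).
Aug has 31 days: +31 → Sep 1, 2016 (167 left).
Sep has 30 days: +30 → Oct 1, 2016 (137 left).
Oct has 31 days: +31 → Nov 1, 2016 (106 left).
Nov has 30 days: +30 → Dec 1, 2016 (76 left).
Dec has 31 days: +31 → Jan 1, 2017 (45 left).
Jan has 31 days: +31 → Feb 1, 2017 (14 left).
+14 → Feb 15, 2017.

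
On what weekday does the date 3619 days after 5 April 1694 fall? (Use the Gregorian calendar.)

Monday

Apr 5, 1694 is a Monday.
3619 mod 7 = 0, so 3619 days after a Monday is Monday + 0 = Monday.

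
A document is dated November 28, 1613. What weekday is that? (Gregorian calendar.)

Thursday

Doomsday rule: the anchor day for the 1600s is Tuesday. For year 13: 13÷12 = 1 r 1, and 1÷4 = 0, so 1+1+0 = 2.
Tuesday + 2 ≡ Thursday — that's 1613's doomsday.
In November the doomsday date is Nov 7.
Nov 28 is 21 days after Nov 7; 21 mod 7 = 0, so Thursday + 0 = Thursday.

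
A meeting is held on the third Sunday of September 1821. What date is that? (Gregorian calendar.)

September 1, 1821 is a Saturday.
The first Sunday is therefore September 2 (1 days later).
The third Sunday is 2 + 2×7 = September 16.

September 16, 1821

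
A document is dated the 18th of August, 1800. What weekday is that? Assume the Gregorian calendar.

January 1, 1800 is a Wednesday.
Jan 1, 1800 → Feb 1, 1800: 31 days (January has 31).
Feb 1, 1800 → Mar 1, 1800: 28 days (February has 28).
Mar 1, 1800 → Apr 1, 1800: 31 days (March has 31).
Apr 1, 1800 → May 1, 1800: 30 days (April has 30).
May 1, 1800 → Jun 1, 1800: 31 days (May has 31).
Jun 1, 1800 → Jul 1, 1800: 30 days (June has 30).
Jul 1, 1800 → Aug 1, 1800: 31 days (July has 31).
Aug 1, 1800 → Aug 18, 1800: 17 days.
Total: 229 days.
229 mod 7 = 5, so Wednesday + 5 = Monday.

Monday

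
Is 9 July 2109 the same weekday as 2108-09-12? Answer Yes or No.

No

From Sep 12, 2108 to Jul 9, 2109 is 300 days.
300 mod 7 = 6, so they are different weekdays.
(Sep 12, 2108 is a Wednesday; Jul 9, 2109 is a Tuesday.)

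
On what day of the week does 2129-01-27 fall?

Thursday

Doomsday rule: the anchor day for the 2100s is Sunday. For year 29: 29÷12 = 2 r 5, and 5÷4 = 1, so 2+5+1 = 8.
Sunday + 8 ≡ Monday — that's 2129's doomsday.
In January the doomsday date is Jan 3 (2129 is not a leap year).
Jan 27 is 24 days after Jan 3; 24 mod 7 = 3, so Monday + 3 = Thursday.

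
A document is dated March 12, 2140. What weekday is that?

Doomsday rule: the anchor day for the 2100s is Sunday. For year 40: 40÷12 = 3 r 4, and 4÷4 = 1, so 3+4+1 = 8.
Sunday + 8 ≡ Monday — that's 2140's doomsday.
In March the doomsday date is Mar 14.
Mar 12 is 2 days before Mar 14; 2 mod 7 = 2, so Monday − 2 = Saturday.

Saturday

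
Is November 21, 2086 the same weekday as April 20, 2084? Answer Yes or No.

From Apr 20, 2084 to Nov 21, 2086 is 945 days.
945 mod 7 = 0, so they are the same weekday.
(Apr 20, 2084 is a Thursday; Nov 21, 2086 is a Thursday.)

Yes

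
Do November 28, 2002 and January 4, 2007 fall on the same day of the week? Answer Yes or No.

Yes

From Nov 28, 2002 to Jan 4, 2007 is 1498 days.
1498 mod 7 = 0, so they are the same weekday.
(Nov 28, 2002 is a Thursday; Jan 4, 2007 is a Thursday.)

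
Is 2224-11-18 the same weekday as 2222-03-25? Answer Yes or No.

No

From Mar 25, 2222 to Nov 18, 2224 is 969 days.
969 mod 7 = 3, so they are different weekdays.
(Mar 25, 2222 is a Monday; Nov 18, 2224 is a Thursday.)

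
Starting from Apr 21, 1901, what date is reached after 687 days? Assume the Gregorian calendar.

March 9, 1903

+365 (one year) → Apr 21, 1902 (322 left).
Apr has 30 days: +10 → May 1, 1902 (312 left).
May has 31 days: +31 → Jun 1, 1902 (281 left).
Jun has 30 days: +30 → Jul 1, 1902 (251 left).
Jul has 31 days: +31 → Aug 1, 1902 (220 left).
Aug has 31 days: +31 → Sep 1, 1902 (189 left).
Sep has 30 days: +30 → Oct 1, 1902 (159 left).
Oct has 31 days: +31 → Nov 1, 1902 (128 left).
Nov has 30 days: +30 → Dec 1, 1902 (98 left).
Dec has 31 days: +31 → Jan 1, 1903 (67 left).
Jan has 31 days: +31 → Feb 1, 1903 (36 left).
Feb has 28 days: +28 → Mar 1, 1903 (8 left).
+8 → Mar 9, 1903.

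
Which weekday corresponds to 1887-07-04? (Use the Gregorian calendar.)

Doomsday rule: the anchor day for the 1800s is Friday. For year 87: 87÷12 = 7 r 3, and 3÷4 = 0, so 7+3+0 = 10.
Friday + 10 ≡ Monday — that's 1887's doomsday.
In July the doomsday date is Jul 11.
Jul 4 is 7 days before Jul 11; 7 mod 7 = 0, so Monday − 0 = Monday.

Monday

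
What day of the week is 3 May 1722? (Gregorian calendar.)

Sunday

Doomsday rule: the anchor day for the 1700s is Sunday. For year 22: 22÷12 = 1 r 10, and 10÷4 = 2, so 1+10+2 = 13.
Sunday + 13 ≡ Saturday — that's 1722's doomsday.
In May the doomsday date is May 9.
May 3 is 6 days before May 9; 6 mod 7 = 6, so Saturday − 6 = Sunday.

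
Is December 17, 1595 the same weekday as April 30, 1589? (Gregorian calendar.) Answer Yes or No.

From Apr 30, 1589 to Dec 17, 1595 is 2422 days.
2422 mod 7 = 0, so they are the same weekday.
(Apr 30, 1589 is a Sunday; Dec 17, 1595 is a Sunday.)

Yes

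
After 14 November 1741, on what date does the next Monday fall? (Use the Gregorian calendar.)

November 20, 1741

Nov 14, 1741 is a Tuesday.
From Tuesday to the next Monday is 6 days.
Nov 14, 1741 + 6 = Nov 20, 1741.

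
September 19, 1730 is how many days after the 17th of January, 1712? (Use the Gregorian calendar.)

Jan 17, 1712 → Jan 17, 1713: 366 days (Feb 29, 1712 is in that span).
Jan 17, 1713 → Jan 17, 1714: 365 days.
Jan 17, 1714 → Jan 17, 1715: 365 days.
Jan 17, 1715 → Jan 17, 1716: 365 days.
Jan 17, 1716 → Jan 17, 1717: 366 days (Feb 29, 1716 is in that span).
Jan 17, 1717 → Jan 17, 1718: 365 days.
Jan 17, 1718 → Jan 17, 1719: 365 days.
Jan 17, 1719 → Jan 17, 1720: 365 days.
Jan 17, 1720 → Jan 17, 1721: 366 days (Feb 29, 1720 is in that span).
Jan 17, 1721 → Jan 17, 1722: 365 days.
Jan 17, 1722 → Jan 17, 1723: 365 days.
Jan 17, 1723 → Jan 17, 1724: 365 days.
Jan 17, 1724 → Jan 17, 1725: 366 days (Feb 29, 1724 is in that span).
Jan 17, 1725 → Jan 17, 1726: 365 days.
Jan 17, 1726 → Jan 17, 1727: 365 days.
Jan 17, 1727 → Jan 17, 1728: 365 days.
Jan 17, 1728 → Jan 17, 1729: 366 days (Feb 29, 1728 is in that span).
Jan 17, 1729 → Jan 17, 1730: 365 days.
Jan 17, 1730 → Feb 17, 1730: 31 days (January has 31).
Feb 17, 1730 → Mar 17, 1730: 28 days (February has 28).
Mar 17, 1730 → Apr 17, 1730: 31 days (March has 31).
Apr 17, 1730 → May 17, 1730: 30 days (April has 30).
May 17, 1730 → Jun 17, 1730: 31 days (May has 31).
Jun 17, 1730 → Jul 17, 1730: 30 days (June has 30).
Jul 17, 1730 → Aug 17, 1730: 31 days (July has 31).
Aug 17, 1730 → Sep 17, 1730: 31 days (August has 31).
Sep 17, 1730 → Sep 19, 1730: 2 days.
Total: 6820 days.

6820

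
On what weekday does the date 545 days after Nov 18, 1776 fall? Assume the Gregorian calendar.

Sunday

Nov 18, 1776 is a Monday.
545 mod 7 = 6, so 545 days after a Monday is Monday + 6 = Sunday.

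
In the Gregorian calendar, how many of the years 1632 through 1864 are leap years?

57

Multiples of 4 in [1632,1864]: 59.
Of those, multiples of 100: 2 (not leap unless ÷400).
Multiples of 400: 0.
Leap years = 59 − 2 + 0 = 57.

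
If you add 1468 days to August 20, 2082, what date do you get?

+365 (one year) → Aug 20, 2083 (1103 left).
+366 (one year; includes Feb 29, 2084) → Aug 20, 2084 (737 left).
+365 (one year) → Aug 20, 2085 (372 left).
Aug has 31 days: +12 → Sep 1, 2085 (360 left).
Sep has 30 days: +30 → Oct 1, 2085 (330 left).
Oct has 31 days: +31 → Nov 1, 2085 (299 left).
Nov has 30 days: +30 → Dec 1, 2085 (269 left).
Dec has 31 days: +31 → Jan 1, 2086 (238 left).
Jan has 31 days: +31 → Feb 1, 2086 (207 left).
Feb has 28 days: +28 → Mar 1, 2086 (179 left).
Mar has 31 days: +31 → Apr 1, 2086 (148 left).
Apr has 30 days: +30 → May 1, 2086 (118 left).
May has 31 days: +31 → Jun 1, 2086 (87 left).
Jun has 30 days: +30 → Jul 1, 2086 (57 left).
Jul has 31 days: +31 → Aug 1, 2086 (26 left).
+26 → Aug 27, 2086.

August 27, 2086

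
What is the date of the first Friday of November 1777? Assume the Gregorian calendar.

November 7, 1777

November 1, 1777 is a Saturday.
The first Friday is therefore November 7 (6 days later).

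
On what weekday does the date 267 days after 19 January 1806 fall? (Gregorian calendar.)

First find the weekday of Jan 19, 1806. Doomsday rule: the anchor day for the 1800s is Friday. For year 06: 6÷12 = 0 r 6, and 6÷4 = 1, so 0+6+1 = 7.
Friday + 7 ≡ Friday — that's 1806's doomsday.
In January the doomsday date is Jan 3 (1806 is not a leap year).
Jan 19 is 16 days after Jan 3; 16 mod 7 = 2, so Friday + 2 = Sunday.
267 mod 7 = 1, so 267 days after a Sunday is Sunday + 1 = Monday.

Monday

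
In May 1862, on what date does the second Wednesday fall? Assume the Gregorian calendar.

May 1, 1862 is a Thursday.
The first Wednesday is therefore May 7 (6 days later).
The second Wednesday is 7 + 1×7 = May 14.

May 14, 1862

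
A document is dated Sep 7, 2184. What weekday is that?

Tuesday

Doomsday rule: the anchor day for the 2100s is Sunday. For year 84: 84÷12 = 7 r 0, and 0÷4 = 0, so 7+0+0 = 7.
Sunday + 7 ≡ Sunday — that's 2184's doomsday.
In September the doomsday date is Sep 5.
Sep 7 is 2 days after Sep 5; 2 mod 7 = 2, so Sunday + 2 = Tuesday.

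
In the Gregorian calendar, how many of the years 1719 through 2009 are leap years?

Multiples of 4 in [1719,2009]: 73.
Of those, multiples of 100: 3 (not leap unless ÷400).
Multiples of 400: 1.
Leap years = 73 − 3 + 1 = 71.

71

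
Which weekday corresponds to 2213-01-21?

Thursday

Doomsday rule: the anchor day for the 2200s is Friday. For year 13: 13÷12 = 1 r 1, and 1÷4 = 0, so 1+1+0 = 2.
Friday + 2 ≡ Sunday — that's 2213's doomsday.
In January the doomsday date is Jan 3 (2213 is not a leap year).
Jan 21 is 18 days after Jan 3; 18 mod 7 = 4, so Sunday + 4 = Thursday.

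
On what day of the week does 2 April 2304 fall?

Saturday

Doomsday rule: the anchor day for the 2300s is Wednesday. For year 04: 4÷12 = 0 r 4, and 4÷4 = 1, so 0+4+1 = 5.
Wednesday + 5 ≡ Monday — that's 2304's doomsday.
In April the doomsday date is Apr 4.
Apr 2 is 2 days before Apr 4; 2 mod 7 = 2, so Monday − 2 = Saturday.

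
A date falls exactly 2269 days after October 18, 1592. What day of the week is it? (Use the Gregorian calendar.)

Monday

First find the weekday of Oct 18, 1592. Doomsday rule: the anchor day for the 1500s is Wednesday. For year 92: 92÷12 = 7 r 8, and 8÷4 = 2, so 7+8+2 = 17.
Wednesday + 17 ≡ Saturday — that's 1592's doomsday.
In October the doomsday date is Oct 10.
Oct 18 is 8 days after Oct 10; 8 mod 7 = 1, so Saturday + 1 = Sunday.
2269 mod 7 = 1, so 2269 days after a Sunday is Sunday + 1 = Monday.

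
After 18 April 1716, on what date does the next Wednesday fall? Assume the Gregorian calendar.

Apr 18, 1716 is a Saturday.
From Saturday to the next Wednesday is 4 days.
Apr 18, 1716 + 4 = Apr 22, 1716.

April 22, 1716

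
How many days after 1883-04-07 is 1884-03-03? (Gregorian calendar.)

331

Apr 7, 1883 → May 7, 1883: 30 days (April has 30).
May 7, 1883 → Jun 7, 1883: 31 days (May has 31).
Jun 7, 1883 → Jul 7, 1883: 30 days (June has 30).
Jul 7, 1883 → Aug 7, 1883: 31 days (July has 31).
Aug 7, 1883 → Sep 7, 1883: 31 days (August has 31).
Sep 7, 1883 → Oct 7, 1883: 30 days (September has 30).
Oct 7, 1883 → Nov 7, 1883: 31 days (October has 31).
Nov 7, 1883 → Dec 7, 1883: 30 days (November has 30).
Dec 7, 1883 → Jan 7, 1884: 31 days (December has 31).
Jan 7, 1884 → Feb 7, 1884: 31 days (January has 31).
Feb 7, 1884 → Mar 3, 1884: 25 days.
Total: 331 days.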